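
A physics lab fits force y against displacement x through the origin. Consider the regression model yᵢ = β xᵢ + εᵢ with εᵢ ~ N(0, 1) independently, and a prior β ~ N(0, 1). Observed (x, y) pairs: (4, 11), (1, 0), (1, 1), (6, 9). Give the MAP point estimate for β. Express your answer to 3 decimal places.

β̂_MAP = 1.800

log p(β | y) = −Σ(yᵢ − βxᵢ)²/(2·1) − β²/(2·1) + const.
Setting the derivative to zero: Σxᵢ(yᵢ − βxᵢ)/1 − β/1 = 0, so β = Σxᵢyᵢ / (Σxᵢ² + σ²/τ²).
Σxᵢyᵢ = 4·11 + 1·0 + 1·1 + 6·9 = 99; Σxᵢ² = 54; σ²/τ² = 1.
β̂_MAP = 99 / (54 + 1) = 99/55 ≈ 1.800.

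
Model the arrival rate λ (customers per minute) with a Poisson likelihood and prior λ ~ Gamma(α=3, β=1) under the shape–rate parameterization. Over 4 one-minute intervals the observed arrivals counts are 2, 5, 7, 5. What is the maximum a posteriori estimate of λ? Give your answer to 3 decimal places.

λ̂_MAP = 4.200

Σxᵢ = 2+5+7+5 = 19, with n = 4.
Posterior ∝ λ^2e^(−1λ) · λ^19e^(−4λ) = λ^21e^(−5λ), i.e. Gamma(shape=22, rate=5).
The mode of a Gamma(a, b) with a ≥ 1 (shape–rate) is (a−1)/b = 21/5 ≈ 4.200.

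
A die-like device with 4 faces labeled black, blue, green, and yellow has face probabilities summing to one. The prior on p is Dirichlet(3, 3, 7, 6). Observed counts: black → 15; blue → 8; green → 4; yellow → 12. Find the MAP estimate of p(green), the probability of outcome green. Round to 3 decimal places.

The posterior is Dirichlet(αᵢ + nᵢ) = Dirichlet(18, 11, 11, 18).
For a Dirichlet(a₁,…,a_K) with all aᵢ > 1, the mode has j-th component (aⱼ − 1)/(Σaᵢ − K).
Here Σaᵢ = 58 and K = 4, so p(green) = (11 − 1)/(58 − 4) = 10/54 ≈ 0.185.

MAP estimate of p(green) = 0.185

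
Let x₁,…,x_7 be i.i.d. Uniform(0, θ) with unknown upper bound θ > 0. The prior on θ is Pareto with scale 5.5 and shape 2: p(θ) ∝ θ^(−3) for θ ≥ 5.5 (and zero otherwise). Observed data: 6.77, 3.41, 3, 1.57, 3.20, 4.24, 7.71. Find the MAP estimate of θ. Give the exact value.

θ̂_MAP = 7.71

The Uniform(0, θ) likelihood is θ^(−n) for θ ≥ max(xᵢ), zero otherwise. Here max(xᵢ) = 7.71.
Posterior ∝ θ^(−3) · θ^(−7) = θ^(−10) on θ ≥ max(5.5, 7.71) = 7.71.
This density is strictly decreasing in θ, so the posterior mode lies at the lower boundary of the support.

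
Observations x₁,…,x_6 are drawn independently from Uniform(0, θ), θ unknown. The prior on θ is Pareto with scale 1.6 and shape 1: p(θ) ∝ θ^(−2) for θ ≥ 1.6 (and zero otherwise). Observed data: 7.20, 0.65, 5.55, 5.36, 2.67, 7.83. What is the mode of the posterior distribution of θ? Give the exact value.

θ̂_MAP = 7.83

The Uniform(0, θ) likelihood is θ^(−n) for θ ≥ max(xᵢ), zero otherwise. Here max(xᵢ) = 7.83.
Posterior ∝ θ^(−2) · θ^(−6) = θ^(−8) on θ ≥ max(1.6, 7.83) = 7.83.
This density is strictly decreasing in θ, so the posterior mode lies at the lower boundary of the support.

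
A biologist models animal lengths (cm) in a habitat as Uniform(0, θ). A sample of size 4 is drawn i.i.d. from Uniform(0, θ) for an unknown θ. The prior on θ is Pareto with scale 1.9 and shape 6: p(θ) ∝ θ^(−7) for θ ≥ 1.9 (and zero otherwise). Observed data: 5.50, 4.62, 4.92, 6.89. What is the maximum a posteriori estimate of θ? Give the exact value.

θ̂_MAP = 6.89

The Uniform(0, θ) likelihood is θ^(−n) for θ ≥ max(xᵢ), zero otherwise. Here max(xᵢ) = 6.89.
Posterior ∝ θ^(−7) · θ^(−4) = θ^(−11) on θ ≥ max(1.9, 6.89) = 6.89.
This density is strictly decreasing in θ, so the posterior mode lies at the lower boundary of the support.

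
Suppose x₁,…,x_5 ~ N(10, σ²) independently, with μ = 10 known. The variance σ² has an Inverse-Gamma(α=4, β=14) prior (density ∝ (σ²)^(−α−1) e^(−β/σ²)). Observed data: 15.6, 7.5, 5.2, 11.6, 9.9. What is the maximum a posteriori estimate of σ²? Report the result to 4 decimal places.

σ̂²_MAP = 6.0813

Sum of squared deviations about the known mean: SS = (15.6−10)² + (7.5−10)² + (5.2−10)² + (11.6−10)² + (9.9−10)² = 63.22.
The Normal likelihood contributes (σ²)^(−n/2) exp(−SS/(2σ²)), so the posterior is Inverse-Gamma(α + n/2, β + SS/2) = Inverse-Gamma(6.5, 45.61).
The mode of Inverse-Gamma(a, b) is b/(a+1) = 45.61/7.5 ≈ 6.0813.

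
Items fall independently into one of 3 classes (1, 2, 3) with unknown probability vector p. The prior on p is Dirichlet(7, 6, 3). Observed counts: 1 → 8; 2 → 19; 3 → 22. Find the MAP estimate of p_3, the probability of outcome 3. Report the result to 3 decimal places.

The posterior is Dirichlet(αᵢ + nᵢ) = Dirichlet(15, 25, 25).
For a Dirichlet(a₁,…,a_K) with all aᵢ > 1, the mode has j-th component (aⱼ − 1)/(Σaᵢ − K).
Here Σaᵢ = 65 and K = 3, so p_3 = (25 − 1)/(65 − 3) = 24/62 ≈ 0.387.

MAP estimate: 0.387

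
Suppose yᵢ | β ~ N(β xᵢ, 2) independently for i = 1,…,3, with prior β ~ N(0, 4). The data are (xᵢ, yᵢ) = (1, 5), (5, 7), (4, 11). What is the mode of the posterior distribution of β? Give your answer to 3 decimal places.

log p(β | y) = −Σ(yᵢ − βxᵢ)²/(2·2) − β²/(2·4) + const.
Setting the derivative to zero: Σxᵢ(yᵢ − βxᵢ)/2 − β/4 = 0, so β = Σxᵢyᵢ / (Σxᵢ² + σ²/τ²).
Σxᵢyᵢ = 1·5 + 5·7 + 4·11 = 84; Σxᵢ² = 42; σ²/τ² = 0.5.
β̂_MAP = 84 / (42 + 0.5) = 84/42.5 ≈ 1.976.

β̂_MAP = 1.976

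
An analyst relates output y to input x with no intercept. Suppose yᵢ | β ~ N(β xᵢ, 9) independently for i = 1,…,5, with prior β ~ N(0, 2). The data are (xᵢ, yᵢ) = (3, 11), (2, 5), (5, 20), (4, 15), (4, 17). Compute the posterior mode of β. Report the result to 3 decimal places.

log p(β | y) = −Σ(yᵢ − βxᵢ)²/(2·9) − β²/(2·2) + const.
Setting the derivative to zero: Σxᵢ(yᵢ − βxᵢ)/9 − β/2 = 0, so β = Σxᵢyᵢ / (Σxᵢ² + σ²/τ²).
Σxᵢyᵢ = 3·11 + 2·5 + 5·20 + 4·15 + 4·17 = 271; Σxᵢ² = 70; σ²/τ² = 4.5.
β̂_MAP = 271 / (70 + 4.5) = 271/74.5 ≈ 3.638.

β̂_MAP = 3.638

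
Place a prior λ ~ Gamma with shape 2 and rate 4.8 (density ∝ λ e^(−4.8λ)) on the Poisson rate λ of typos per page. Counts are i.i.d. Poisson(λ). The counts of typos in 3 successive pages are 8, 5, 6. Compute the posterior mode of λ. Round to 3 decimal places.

λ̂_MAP = 2.564

Σxᵢ = 8+5+6 = 19, with n = 3.
Posterior ∝ λe^(−4.8λ) · λ^19e^(−3λ) = λ^20e^(−7.8λ), i.e. Gamma(shape=21, rate=7.8).
The mode of a Gamma(a, b) with a ≥ 1 (shape–rate) is (a−1)/b = 20/7.8 ≈ 2.564.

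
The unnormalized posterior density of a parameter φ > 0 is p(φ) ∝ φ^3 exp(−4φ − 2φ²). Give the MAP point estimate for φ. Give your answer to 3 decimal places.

φ̂_MAP = 0.500

ℓ'(φ) = 3/φ − 4 − 4φ. Setting this to zero and multiplying by φ: 4φ² + 4φ − 3 = 0.
φ = (−4 + √(4² + 4·4·3)) / (2·4) = (−4 + √64) / 8 = (−4 + 8)/8 = 1/2.
ℓ''(φ) = −3/φ² − 4 < 0, confirming a maximum.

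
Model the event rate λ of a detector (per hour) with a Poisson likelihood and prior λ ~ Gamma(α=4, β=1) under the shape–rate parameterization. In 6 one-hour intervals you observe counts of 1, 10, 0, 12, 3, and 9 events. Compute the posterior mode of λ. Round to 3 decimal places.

λ̂_MAP = 5.429

Σxᵢ = 1+10+0+12+3+9 = 35, with n = 6.
Posterior ∝ λ^3e^(−1λ) · λ^35e^(−6λ) = λ^38e^(−7λ), i.e. Gamma(shape=39, rate=7).
The mode of a Gamma(a, b) with a ≥ 1 (shape–rate) is (a−1)/b = 38/7 ≈ 5.429.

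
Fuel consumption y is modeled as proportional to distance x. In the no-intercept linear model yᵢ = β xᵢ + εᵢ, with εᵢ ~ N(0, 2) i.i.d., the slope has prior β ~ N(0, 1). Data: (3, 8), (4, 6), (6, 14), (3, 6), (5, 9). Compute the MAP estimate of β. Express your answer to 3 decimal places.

log p(β | y) = −Σ(yᵢ − βxᵢ)²/(2·2) − β²/(2·1) + const.
Setting the derivative to zero: Σxᵢ(yᵢ − βxᵢ)/2 − β/1 = 0, so β = Σxᵢyᵢ / (Σxᵢ² + σ²/τ²).
Σxᵢyᵢ = 3·8 + 4·6 + 6·14 + 3·6 + 5·9 = 195; Σxᵢ² = 95; σ²/τ² = 2.
β̂_MAP = 195 / (95 + 2) = 195/97 ≈ 2.010.

β̂_MAP = 2.010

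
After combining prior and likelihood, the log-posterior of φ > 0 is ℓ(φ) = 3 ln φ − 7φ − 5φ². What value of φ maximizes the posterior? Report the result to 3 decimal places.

ℓ'(φ) = 3/φ − 7 − 10φ. Setting this to zero and multiplying by φ: 10φ² + 7φ − 3 = 0.
φ = (−7 + √(7² + 4·10·3)) / (2·10) = (−7 + √169) / 20 = (−7 + 13)/20 = 3/10.
ℓ''(φ) = −3/φ² − 10 < 0, confirming a maximum.

φ̂_MAP = 0.300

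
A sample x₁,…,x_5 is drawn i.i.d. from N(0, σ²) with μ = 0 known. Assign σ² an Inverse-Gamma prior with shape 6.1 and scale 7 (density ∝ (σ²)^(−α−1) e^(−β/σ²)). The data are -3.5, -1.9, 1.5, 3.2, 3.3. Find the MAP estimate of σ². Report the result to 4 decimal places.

Sum of squared deviations about the known mean: SS = (-3.5−0)² + (-1.9−0)² + (1.5−0)² + (3.2−0)² + (3.3−0)² = 39.24.
The Normal likelihood contributes (σ²)^(−n/2) exp(−SS/(2σ²)), so the posterior is Inverse-Gamma(α + n/2, β + SS/2) = Inverse-Gamma(8.6, 26.62).
The mode of Inverse-Gamma(a, b) is b/(a+1) = 26.62/9.6 ≈ 2.7729.

σ̂²_MAP = 2.7729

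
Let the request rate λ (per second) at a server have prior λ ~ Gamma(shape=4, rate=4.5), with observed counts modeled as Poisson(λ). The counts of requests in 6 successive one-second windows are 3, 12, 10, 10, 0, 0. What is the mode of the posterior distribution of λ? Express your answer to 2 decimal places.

Σxᵢ = 3+12+10+10+0+0 = 35, with n = 6.
Posterior ∝ λ^3e^(−4.5λ) · λ^35e^(−6λ) = λ^38e^(−10.5λ), i.e. Gamma(shape=39, rate=10.5).
The mode of a Gamma(a, b) with a ≥ 1 (shape–rate) is (a−1)/b = 38/10.5 ≈ 3.62.

λ̂_MAP = 3.62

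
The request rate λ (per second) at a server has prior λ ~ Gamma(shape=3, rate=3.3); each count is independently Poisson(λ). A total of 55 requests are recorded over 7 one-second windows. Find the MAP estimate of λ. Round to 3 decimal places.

λ̂_MAP = 5.534

Σxᵢ = 55, n = 7.
Posterior ∝ λ^2e^(−3.3λ) · λ^55e^(−7λ) = λ^57e^(−10.3λ), i.e. Gamma(shape=58, rate=10.3).
The mode of a Gamma(a, b) with a ≥ 1 (shape–rate) is (a−1)/b = 57/10.3 ≈ 5.534.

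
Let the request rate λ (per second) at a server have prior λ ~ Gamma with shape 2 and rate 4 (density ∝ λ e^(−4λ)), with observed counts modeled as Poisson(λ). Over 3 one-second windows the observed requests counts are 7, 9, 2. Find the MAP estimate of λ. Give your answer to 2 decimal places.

λ̂_MAP = 2.71

Σxᵢ = 7+9+2 = 18, with n = 3.
Posterior ∝ λe^(−4λ) · λ^18e^(−3λ) = λ^19e^(−7λ), i.e. Gamma(shape=20, rate=7).
The mode of a Gamma(a, b) with a ≥ 1 (shape–rate) is (a−1)/b = 19/7 ≈ 2.71.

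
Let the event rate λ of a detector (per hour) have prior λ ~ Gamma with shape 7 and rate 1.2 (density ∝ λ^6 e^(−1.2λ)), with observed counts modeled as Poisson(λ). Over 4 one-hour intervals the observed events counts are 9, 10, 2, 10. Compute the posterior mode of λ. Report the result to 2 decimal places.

Σxᵢ = 9+10+2+10 = 31, with n = 4.
Posterior ∝ λ^6e^(−1.2λ) · λ^31e^(−4λ) = λ^37e^(−5.2λ), i.e. Gamma(shape=38, rate=5.2).
The mode of a Gamma(a, b) with a ≥ 1 (shape–rate) is (a−1)/b = 37/5.2 ≈ 7.12.

λ̂_MAP = 7.12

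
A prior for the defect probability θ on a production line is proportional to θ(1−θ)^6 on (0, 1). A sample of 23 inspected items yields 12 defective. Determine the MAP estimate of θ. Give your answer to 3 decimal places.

θ̂_MAP = 0.433

The prior density ∝ θ(1−θ)^6 is the kernel of Beta(2, 7).
Data: 12 successes in 23 trials. The binomial likelihood contributes θ^12(1−θ)^11, so the posterior is Beta(2+12, 7+11) = Beta(14, 18).
For Beta(a, b) with a, b > 1 the mode is (a−1)/(a+b−2) = 13/30 ≈ 0.433.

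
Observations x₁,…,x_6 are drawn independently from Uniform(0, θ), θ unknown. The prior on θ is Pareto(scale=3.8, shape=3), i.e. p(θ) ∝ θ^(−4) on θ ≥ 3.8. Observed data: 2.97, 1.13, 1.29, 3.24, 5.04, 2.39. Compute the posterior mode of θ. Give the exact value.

θ̂_MAP = 5.04

The Uniform(0, θ) likelihood is θ^(−n) for θ ≥ max(xᵢ), zero otherwise. Here max(xᵢ) = 5.04.
Posterior ∝ θ^(−4) · θ^(−6) = θ^(−10) on θ ≥ max(3.8, 5.04) = 5.04.
This density is strictly decreasing in θ, so the posterior mode lies at the lower boundary of the support.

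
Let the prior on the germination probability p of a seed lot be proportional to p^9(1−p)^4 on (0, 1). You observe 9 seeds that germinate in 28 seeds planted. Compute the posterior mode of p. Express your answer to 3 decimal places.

The prior density ∝ p^9(1−p)^4 is the kernel of Beta(10, 5).
Data: 9 successes in 28 trials. The binomial likelihood contributes p^9(1−p)^19, so the posterior is Beta(10+9, 5+19) = Beta(19, 24).
For Beta(a, b) with a, b > 1 the mode is (a−1)/(a+b−2) = 18/41 ≈ 0.439.

p̂_MAP = 0.439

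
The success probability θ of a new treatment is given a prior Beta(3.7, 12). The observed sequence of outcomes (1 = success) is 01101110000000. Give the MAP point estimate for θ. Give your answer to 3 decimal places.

Prior: Beta(3.7, 12).
Data: 5 successes in 14 trials (from the sequence). The binomial likelihood contributes θ^5(1−θ)^9, so the posterior is Beta(3.7+5, 12+9) = Beta(8.7, 21).
For Beta(a, b) with a, b > 1 the mode is (a−1)/(a+b−2) = 7.7/27.7 ≈ 0.278.

θ̂_MAP = 0.278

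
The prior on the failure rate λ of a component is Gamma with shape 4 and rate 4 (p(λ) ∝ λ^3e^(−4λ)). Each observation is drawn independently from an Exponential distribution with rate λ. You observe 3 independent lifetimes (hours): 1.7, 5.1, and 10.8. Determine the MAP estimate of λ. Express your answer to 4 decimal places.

λ̂_MAP = 0.2778

The Exponential(rate=λ) likelihood is ∝ λ^n e^(−λΣtᵢ). Here n = 3 and Σtᵢ = 1.7 + 5.1 + 10.8 = 17.6.
Posterior ∝ λ^3e^(−4λ) · λ^3e^(−17.6λ) = λ^6e^(−21.6λ), i.e. Gamma(7, 21.6).
Mode = (a−1)/b = 6/21.6 ≈ 0.2778.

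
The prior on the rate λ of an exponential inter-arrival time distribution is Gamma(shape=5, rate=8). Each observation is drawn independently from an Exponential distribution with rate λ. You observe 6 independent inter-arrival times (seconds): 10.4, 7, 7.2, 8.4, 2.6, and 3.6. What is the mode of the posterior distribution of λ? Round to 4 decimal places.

The Exponential(rate=λ) likelihood is ∝ λ^n e^(−λΣtᵢ). Here n = 6 and Σtᵢ = 10.4 + 7 + 7.2 + 8.4 + 2.6 + 3.6 = 39.2.
Posterior ∝ λ^4e^(−8λ) · λ^6e^(−39.2λ) = λ^10e^(−47.2λ), i.e. Gamma(11, 47.2).
Mode = (a−1)/b = 10/47.2 ≈ 0.2119.

λ̂_MAP = 0.2119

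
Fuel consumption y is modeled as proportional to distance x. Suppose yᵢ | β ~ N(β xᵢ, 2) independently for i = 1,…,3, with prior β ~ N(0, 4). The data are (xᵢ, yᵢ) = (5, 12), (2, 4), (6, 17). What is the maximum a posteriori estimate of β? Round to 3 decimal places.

log p(β | y) = −Σ(yᵢ − βxᵢ)²/(2·2) − β²/(2·4) + const.
Setting the derivative to zero: Σxᵢ(yᵢ − βxᵢ)/2 − β/4 = 0, so β = Σxᵢyᵢ / (Σxᵢ² + σ²/τ²).
Σxᵢyᵢ = 5·12 + 2·4 + 6·17 = 170; Σxᵢ² = 65; σ²/τ² = 0.5.
β̂_MAP = 170 / (65 + 0.5) = 170/65.5 ≈ 2.595.

β̂_MAP = 2.595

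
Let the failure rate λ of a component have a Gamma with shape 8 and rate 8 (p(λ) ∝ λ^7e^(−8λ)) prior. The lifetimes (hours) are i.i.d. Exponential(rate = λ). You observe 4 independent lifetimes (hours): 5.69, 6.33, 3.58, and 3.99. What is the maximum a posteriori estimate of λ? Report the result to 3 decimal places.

λ̂_MAP = 0.399

The Exponential(rate=λ) likelihood is ∝ λ^n e^(−λΣtᵢ). Here n = 4 and Σtᵢ = 5.69 + 6.33 + 3.58 + 3.99 = 19.59.
Posterior ∝ λ^7e^(−8λ) · λ^4e^(−19.59λ) = λ^11e^(−27.59λ), i.e. Gamma(12, 27.59).
Mode = (a−1)/b = 11/27.59 ≈ 0.399.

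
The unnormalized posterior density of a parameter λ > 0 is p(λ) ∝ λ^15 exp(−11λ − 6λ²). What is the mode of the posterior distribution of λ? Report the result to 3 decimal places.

ℓ'(λ) = 15/λ − 11 − 12λ. Setting this to zero and multiplying by λ: 12λ² + 11λ − 15 = 0.
λ = (−11 + √(11² + 4·12·15)) / (2·12) = (−11 + √841) / 24 = (−11 + 29)/24 = 3/4.
ℓ''(λ) = −15/λ² − 12 < 0, confirming a maximum.

λ̂_MAP = 0.750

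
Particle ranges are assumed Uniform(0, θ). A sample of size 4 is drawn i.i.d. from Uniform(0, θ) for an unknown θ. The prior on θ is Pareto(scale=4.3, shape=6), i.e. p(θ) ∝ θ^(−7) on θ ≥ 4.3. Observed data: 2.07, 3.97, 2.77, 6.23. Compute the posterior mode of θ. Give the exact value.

The Uniform(0, θ) likelihood is θ^(−n) for θ ≥ max(xᵢ), zero otherwise. Here max(xᵢ) = 6.23.
Posterior ∝ θ^(−7) · θ^(−4) = θ^(−11) on θ ≥ max(4.3, 6.23) = 6.23.
This density is strictly decreasing in θ, so the posterior mode lies at the lower boundary of the support.

θ̂_MAP = 6.23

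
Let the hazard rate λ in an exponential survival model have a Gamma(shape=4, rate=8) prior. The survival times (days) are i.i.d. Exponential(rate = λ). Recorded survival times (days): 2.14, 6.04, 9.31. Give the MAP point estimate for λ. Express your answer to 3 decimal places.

λ̂_MAP = 0.235

The Exponential(rate=λ) likelihood is ∝ λ^n e^(−λΣtᵢ). Here n = 3 and Σtᵢ = 2.14 + 6.04 + 9.31 = 17.49.
Posterior ∝ λ^3e^(−8λ) · λ^3e^(−17.49λ) = λ^6e^(−25.49λ), i.e. Gamma(7, 25.49).
Mode = (a−1)/b = 6/25.49 ≈ 0.235.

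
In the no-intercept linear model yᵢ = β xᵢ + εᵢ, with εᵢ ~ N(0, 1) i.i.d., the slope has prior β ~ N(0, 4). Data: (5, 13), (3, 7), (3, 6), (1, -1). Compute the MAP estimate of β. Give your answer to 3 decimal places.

log p(β | y) = −Σ(yᵢ − βxᵢ)²/(2·1) − β²/(2·4) + const.
Setting the derivative to zero: Σxᵢ(yᵢ − βxᵢ)/1 − β/4 = 0, so β = Σxᵢyᵢ / (Σxᵢ² + σ²/τ²).
Σxᵢyᵢ = 5·13 + 3·7 + 3·6 + 1·(-1) = 103; Σxᵢ² = 44; σ²/τ² = 0.25.
β̂_MAP = 103 / (44 + 0.25) = 103/44.25 ≈ 2.328.

β̂_MAP = 2.328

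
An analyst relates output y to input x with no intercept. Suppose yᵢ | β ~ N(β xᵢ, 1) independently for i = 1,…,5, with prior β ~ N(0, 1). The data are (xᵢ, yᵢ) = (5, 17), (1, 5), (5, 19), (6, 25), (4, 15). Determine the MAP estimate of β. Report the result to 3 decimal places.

β̂_MAP = 3.798

log p(β | y) = −Σ(yᵢ − βxᵢ)²/(2·1) − β²/(2·1) + const.
Setting the derivative to zero: Σxᵢ(yᵢ − βxᵢ)/1 − β/1 = 0, so β = Σxᵢyᵢ / (Σxᵢ² + σ²/τ²).
Σxᵢyᵢ = 5·17 + 1·5 + 5·19 + 6·25 + 4·15 = 395; Σxᵢ² = 103; σ²/τ² = 1.
β̂_MAP = 395 / (103 + 1) = 395/104 ≈ 3.798.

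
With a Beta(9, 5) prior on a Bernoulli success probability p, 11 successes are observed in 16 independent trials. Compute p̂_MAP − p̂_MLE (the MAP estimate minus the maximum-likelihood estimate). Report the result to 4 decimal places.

Posterior is Beta(20, 10); MAP = (20−1)/(30−2) = 19/28 ≈ 0.67857.
MLE ignores the prior: p̂_MLE = k/n = 11/16 ≈ 0.68750.
Difference = 19/28 − 11/16 = -1/112 ≈ -0.0089.

MAP − MLE = -0.0089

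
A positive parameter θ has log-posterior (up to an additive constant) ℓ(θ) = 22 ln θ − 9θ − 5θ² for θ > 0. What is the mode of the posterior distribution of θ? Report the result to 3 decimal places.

θ̂_MAP = 1.100

ℓ'(θ) = 22/θ − 9 − 10θ. Setting this to zero and multiplying by θ: 10θ² + 9θ − 22 = 0.
θ = (−9 + √(9² + 4·10·22)) / (2·10) = (−9 + √961) / 20 = (−9 + 31)/20 = 11/10.
ℓ''(θ) = −22/θ² − 10 < 0, confirming a maximum.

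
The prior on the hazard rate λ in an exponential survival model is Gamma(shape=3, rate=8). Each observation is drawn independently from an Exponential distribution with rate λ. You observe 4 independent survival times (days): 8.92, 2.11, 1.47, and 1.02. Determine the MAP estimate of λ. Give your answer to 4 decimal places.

The Exponential(rate=λ) likelihood is ∝ λ^n e^(−λΣtᵢ). Here n = 4 and Σtᵢ = 8.92 + 2.11 + 1.47 + 1.02 = 13.52.
Posterior ∝ λ^2e^(−8λ) · λ^4e^(−13.52λ) = λ^6e^(−21.52λ), i.e. Gamma(7, 21.52).
Mode = (a−1)/b = 6/21.52 ≈ 0.2788.

λ̂_MAP = 0.2788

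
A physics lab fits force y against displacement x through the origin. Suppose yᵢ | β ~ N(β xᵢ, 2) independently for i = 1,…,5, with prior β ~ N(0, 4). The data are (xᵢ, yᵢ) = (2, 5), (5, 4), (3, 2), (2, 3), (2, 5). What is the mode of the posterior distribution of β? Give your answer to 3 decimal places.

β̂_MAP = 1.118

log p(β | y) = −Σ(yᵢ − βxᵢ)²/(2·2) − β²/(2·4) + const.
Setting the derivative to zero: Σxᵢ(yᵢ − βxᵢ)/2 − β/4 = 0, so β = Σxᵢyᵢ / (Σxᵢ² + σ²/τ²).
Σxᵢyᵢ = 2·5 + 5·4 + 3·2 + 2·3 + 2·5 = 52; Σxᵢ² = 46; σ²/τ² = 0.5.
β̂_MAP = 52 / (46 + 0.5) = 52/46.5 ≈ 1.118.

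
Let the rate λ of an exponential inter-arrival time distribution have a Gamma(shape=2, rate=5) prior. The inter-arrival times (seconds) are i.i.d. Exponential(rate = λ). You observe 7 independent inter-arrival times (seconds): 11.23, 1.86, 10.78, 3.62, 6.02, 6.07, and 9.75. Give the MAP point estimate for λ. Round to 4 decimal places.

λ̂_MAP = 0.1472

The Exponential(rate=λ) likelihood is ∝ λ^n e^(−λΣtᵢ). Here n = 7 and Σtᵢ = 11.23 + 1.86 + 10.78 + 3.62 + 6.02 + 6.07 + 9.75 = 49.33.
Posterior ∝ λe^(−5λ) · λ^7e^(−49.33λ) = λ^8e^(−54.33λ), i.e. Gamma(9, 54.33).
Mode = (a−1)/b = 8/54.33 ≈ 0.1472.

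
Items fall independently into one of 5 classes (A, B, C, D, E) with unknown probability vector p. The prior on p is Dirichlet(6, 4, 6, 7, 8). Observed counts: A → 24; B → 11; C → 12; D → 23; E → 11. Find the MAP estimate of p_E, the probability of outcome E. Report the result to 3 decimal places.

The posterior is Dirichlet(αᵢ + nᵢ) = Dirichlet(30, 15, 18, 30, 19).
For a Dirichlet(a₁,…,a_K) with all aᵢ > 1, the mode has j-th component (aⱼ − 1)/(Σaᵢ − K).
Here Σaᵢ = 112 and K = 5, so p_E = (19 − 1)/(112 − 5) = 18/107 ≈ 0.168.

MAP estimate of p_E = 0.168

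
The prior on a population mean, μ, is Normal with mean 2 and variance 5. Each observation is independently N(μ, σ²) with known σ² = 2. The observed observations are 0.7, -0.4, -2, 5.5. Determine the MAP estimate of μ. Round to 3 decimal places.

μ̂_MAP = 1.045

n = 4; x̄ = (0.7 + (-0.4) + (-2) + 5.5)/4 = 3.8/4 = 0.95.
For a Normal prior and Normal likelihood with known variance, the posterior is Normal; its mode equals its mean, the precision-weighted average.
Prior precision 1/σ₀² = 1/5 = 0.2; data precision n/σ² = 4/2 = 2.
μ̂ = (0.2·2 + 2·0.95) / (0.2 + 2) = 2.3/2.2 = 23/22 ≈ 1.045.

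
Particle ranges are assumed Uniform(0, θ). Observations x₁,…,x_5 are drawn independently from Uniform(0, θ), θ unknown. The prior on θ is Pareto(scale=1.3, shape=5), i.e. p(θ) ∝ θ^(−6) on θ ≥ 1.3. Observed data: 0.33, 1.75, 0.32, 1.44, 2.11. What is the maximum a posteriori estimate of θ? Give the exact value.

The Uniform(0, θ) likelihood is θ^(−n) for θ ≥ max(xᵢ), zero otherwise. Here max(xᵢ) = 2.11.
Posterior ∝ θ^(−6) · θ^(−5) = θ^(−11) on θ ≥ max(1.3, 2.11) = 2.11.
This density is strictly decreasing in θ, so the posterior mode lies at the lower boundary of the support.

θ̂_MAP = 2.11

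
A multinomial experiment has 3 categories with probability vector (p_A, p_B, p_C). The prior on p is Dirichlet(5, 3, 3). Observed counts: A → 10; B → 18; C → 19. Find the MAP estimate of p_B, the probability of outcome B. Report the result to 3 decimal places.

The posterior is Dirichlet(αᵢ + nᵢ) = Dirichlet(15, 21, 22).
For a Dirichlet(a₁,…,a_K) with all aᵢ > 1, the mode has j-th component (aⱼ − 1)/(Σaᵢ − K).
Here Σaᵢ = 58 and K = 3, so p_B = (21 − 1)/(58 − 3) = 20/55 ≈ 0.364.

MAP estimate of p_B = 0.364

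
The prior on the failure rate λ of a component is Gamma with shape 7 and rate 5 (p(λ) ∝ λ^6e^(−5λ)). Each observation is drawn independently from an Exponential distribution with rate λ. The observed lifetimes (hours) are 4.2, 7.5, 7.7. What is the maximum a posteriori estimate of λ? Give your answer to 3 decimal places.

The Exponential(rate=λ) likelihood is ∝ λ^n e^(−λΣtᵢ). Here n = 3 and Σtᵢ = 4.2 + 7.5 + 7.7 = 19.4.
Posterior ∝ λ^6e^(−5λ) · λ^3e^(−19.4λ) = λ^9e^(−24.4λ), i.e. Gamma(10, 24.4).
Mode = (a−1)/b = 9/24.4 ≈ 0.369.

λ̂_MAP = 0.369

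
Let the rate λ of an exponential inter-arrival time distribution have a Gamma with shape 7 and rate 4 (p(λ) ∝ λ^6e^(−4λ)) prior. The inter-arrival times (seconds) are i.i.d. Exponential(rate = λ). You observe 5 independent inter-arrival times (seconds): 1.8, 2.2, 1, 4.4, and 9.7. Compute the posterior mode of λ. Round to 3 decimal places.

λ̂_MAP = 0.476

The Exponential(rate=λ) likelihood is ∝ λ^n e^(−λΣtᵢ). Here n = 5 and Σtᵢ = 1.8 + 2.2 + 1 + 4.4 + 9.7 = 19.1.
Posterior ∝ λ^6e^(−4λ) · λ^5e^(−19.1λ) = λ^11e^(−23.1λ), i.e. Gamma(12, 23.1).
Mode = (a−1)/b = 11/23.1 ≈ 0.476.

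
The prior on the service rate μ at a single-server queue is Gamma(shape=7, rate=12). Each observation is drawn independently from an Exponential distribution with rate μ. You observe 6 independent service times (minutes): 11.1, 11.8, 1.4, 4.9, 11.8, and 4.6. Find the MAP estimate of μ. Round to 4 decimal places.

μ̂_MAP = 0.2083

The Exponential(rate=μ) likelihood is ∝ μ^n e^(−μΣtᵢ). Here n = 6 and Σtᵢ = 11.1 + 11.8 + 1.4 + 4.9 + 11.8 + 4.6 = 45.6.
Posterior ∝ μ^6e^(−12μ) · μ^6e^(−45.6μ) = μ^12e^(−57.6μ), i.e. Gamma(13, 57.6).
Mode = (a−1)/b = 12/57.6 ≈ 0.2083.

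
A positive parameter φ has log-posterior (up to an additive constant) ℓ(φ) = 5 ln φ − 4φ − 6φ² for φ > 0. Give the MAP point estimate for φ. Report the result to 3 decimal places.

ℓ'(φ) = 5/φ − 4 − 12φ. Setting this to zero and multiplying by φ: 12φ² + 4φ − 5 = 0.
φ = (−4 + √(4² + 4·12·5)) / (2·12) = (−4 + √256) / 24 = (−4 + 16)/24 = 1/2.
ℓ''(φ) = −5/φ² − 12 < 0, confirming a maximum.

φ̂_MAP = 0.500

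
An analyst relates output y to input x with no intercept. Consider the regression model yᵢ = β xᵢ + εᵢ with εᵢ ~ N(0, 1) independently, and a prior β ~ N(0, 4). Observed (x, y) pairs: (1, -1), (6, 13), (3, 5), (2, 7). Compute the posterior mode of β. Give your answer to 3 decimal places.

β̂_MAP = 2.109

log p(β | y) = −Σ(yᵢ − βxᵢ)²/(2·1) − β²/(2·4) + const.
Setting the derivative to zero: Σxᵢ(yᵢ − βxᵢ)/1 − β/4 = 0, so β = Σxᵢyᵢ / (Σxᵢ² + σ²/τ²).
Σxᵢyᵢ = 1·(-1) + 6·13 + 3·5 + 2·7 = 106; Σxᵢ² = 50; σ²/τ² = 0.25.
β̂_MAP = 106 / (50 + 0.25) = 106/50.25 ≈ 2.109.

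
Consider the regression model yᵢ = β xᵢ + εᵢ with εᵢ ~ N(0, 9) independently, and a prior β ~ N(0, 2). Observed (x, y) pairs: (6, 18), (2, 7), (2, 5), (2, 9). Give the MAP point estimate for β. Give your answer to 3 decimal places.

β̂_MAP = 2.857

log p(β | y) = −Σ(yᵢ − βxᵢ)²/(2·9) − β²/(2·2) + const.
Setting the derivative to zero: Σxᵢ(yᵢ − βxᵢ)/9 − β/2 = 0, so β = Σxᵢyᵢ / (Σxᵢ² + σ²/τ²).
Σxᵢyᵢ = 6·18 + 2·7 + 2·5 + 2·9 = 150; Σxᵢ² = 48; σ²/τ² = 4.5.
β̂_MAP = 150 / (48 + 4.5) = 150/52.5 ≈ 2.857.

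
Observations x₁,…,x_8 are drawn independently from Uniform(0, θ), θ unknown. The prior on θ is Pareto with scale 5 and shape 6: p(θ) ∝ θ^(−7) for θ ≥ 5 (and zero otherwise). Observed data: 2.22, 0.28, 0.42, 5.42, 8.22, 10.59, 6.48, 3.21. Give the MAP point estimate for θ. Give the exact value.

θ̂_MAP = 10.59

The Uniform(0, θ) likelihood is θ^(−n) for θ ≥ max(xᵢ), zero otherwise. Here max(xᵢ) = 10.59.
Posterior ∝ θ^(−7) · θ^(−8) = θ^(−15) on θ ≥ max(5, 10.59) = 10.59.
This density is strictly decreasing in θ, so the posterior mode lies at the lower boundary of the support.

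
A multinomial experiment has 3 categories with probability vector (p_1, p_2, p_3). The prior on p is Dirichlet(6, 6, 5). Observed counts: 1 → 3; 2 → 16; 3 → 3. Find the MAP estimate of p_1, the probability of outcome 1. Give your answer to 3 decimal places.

MAP estimate: 0.222

The posterior is Dirichlet(αᵢ + nᵢ) = Dirichlet(9, 22, 8).
For a Dirichlet(a₁,…,a_K) with all aᵢ > 1, the mode has j-th component (aⱼ − 1)/(Σaᵢ − K).
Here Σaᵢ = 39 and K = 3, so p_1 = (9 − 1)/(39 − 3) = 8/36 ≈ 0.222.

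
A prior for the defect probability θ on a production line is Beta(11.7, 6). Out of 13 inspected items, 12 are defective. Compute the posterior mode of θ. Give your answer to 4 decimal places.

θ̂_MAP = 0.7909

Prior: Beta(11.7, 6).
Data: 12 successes in 13 trials. The binomial likelihood contributes θ^12(1−θ)^1, so the posterior is Beta(11.7+12, 6+1) = Beta(23.7, 7).
For Beta(a, b) with a, b > 1 the mode is (a−1)/(a+b−2) = 22.7/28.7 ≈ 0.7909.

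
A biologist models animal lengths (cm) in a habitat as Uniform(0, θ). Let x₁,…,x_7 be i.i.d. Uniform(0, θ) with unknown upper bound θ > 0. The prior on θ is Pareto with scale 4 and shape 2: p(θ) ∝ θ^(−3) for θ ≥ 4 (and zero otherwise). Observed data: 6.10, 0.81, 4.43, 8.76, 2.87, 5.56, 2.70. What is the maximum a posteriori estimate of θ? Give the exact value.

θ̂_MAP = 8.76

The Uniform(0, θ) likelihood is θ^(−n) for θ ≥ max(xᵢ), zero otherwise. Here max(xᵢ) = 8.76.
Posterior ∝ θ^(−3) · θ^(−7) = θ^(−10) on θ ≥ max(4, 8.76) = 8.76.
This density is strictly decreasing in θ, so the posterior mode lies at the lower boundary of the support.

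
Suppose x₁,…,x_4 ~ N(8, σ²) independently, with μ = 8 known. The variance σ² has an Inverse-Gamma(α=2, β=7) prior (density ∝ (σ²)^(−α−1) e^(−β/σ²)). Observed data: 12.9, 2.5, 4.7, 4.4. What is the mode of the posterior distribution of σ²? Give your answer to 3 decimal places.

Sum of squared deviations about the known mean: SS = (12.9−8)² + (2.5−8)² + (4.7−8)² + (4.4−8)² = 78.11.
The Normal likelihood contributes (σ²)^(−n/2) exp(−SS/(2σ²)), so the posterior is Inverse-Gamma(α + n/2, β + SS/2) = Inverse-Gamma(4, 46.055).
The mode of Inverse-Gamma(a, b) is b/(a+1) = 46.055/5 ≈ 9.211.

σ̂²_MAP = 9.211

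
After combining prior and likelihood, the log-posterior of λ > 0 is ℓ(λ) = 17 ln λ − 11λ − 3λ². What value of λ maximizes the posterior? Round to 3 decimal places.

λ̂_MAP = 1.000

ℓ'(λ) = 17/λ − 11 − 6λ. Setting this to zero and multiplying by λ: 6λ² + 11λ − 17 = 0.
λ = (−11 + √(11² + 4·6·17)) / (2·6) = (−11 + √529) / 12 = (−11 + 23)/12 = 1.
ℓ''(λ) = −17/λ² − 6 < 0, confirming a maximum.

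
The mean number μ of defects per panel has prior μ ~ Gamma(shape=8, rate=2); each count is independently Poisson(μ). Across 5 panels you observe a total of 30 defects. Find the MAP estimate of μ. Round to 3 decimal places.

Σxᵢ = 30, n = 5.
Posterior ∝ μ^7e^(−2μ) · μ^30e^(−5μ) = μ^37e^(−7μ), i.e. Gamma(shape=38, rate=7).
The mode of a Gamma(a, b) with a ≥ 1 (shape–rate) is (a−1)/b = 37/7 ≈ 5.286.

μ̂_MAP = 5.286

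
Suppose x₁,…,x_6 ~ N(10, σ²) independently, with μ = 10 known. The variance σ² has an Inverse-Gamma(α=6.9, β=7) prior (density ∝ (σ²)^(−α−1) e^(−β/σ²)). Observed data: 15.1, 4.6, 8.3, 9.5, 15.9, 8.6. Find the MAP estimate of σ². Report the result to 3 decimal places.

Sum of squared deviations about the known mean: SS = (15.1−10)² + (4.6−10)² + (8.3−10)² + (9.5−10)² + (15.9−10)² + (8.6−10)² = 95.08.
The Normal likelihood contributes (σ²)^(−n/2) exp(−SS/(2σ²)), so the posterior is Inverse-Gamma(α + n/2, β + SS/2) = Inverse-Gamma(9.9, 54.54).
The mode of Inverse-Gamma(a, b) is b/(a+1) = 54.54/10.9 ≈ 5.004.

σ̂²_MAP = 5.004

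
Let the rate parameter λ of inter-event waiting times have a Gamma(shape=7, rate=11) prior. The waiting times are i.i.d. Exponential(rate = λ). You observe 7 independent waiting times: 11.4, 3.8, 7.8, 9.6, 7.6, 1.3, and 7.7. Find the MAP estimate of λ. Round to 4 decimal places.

The Exponential(rate=λ) likelihood is ∝ λ^n e^(−λΣtᵢ). Here n = 7 and Σtᵢ = 11.4 + 3.8 + 7.8 + 9.6 + 7.6 + 1.3 + 7.7 = 49.2.
Posterior ∝ λ^6e^(−11λ) · λ^7e^(−49.2λ) = λ^13e^(−60.2λ), i.e. Gamma(14, 60.2).
Mode = (a−1)/b = 13/60.2 ≈ 0.2159.

λ̂_MAP = 0.2159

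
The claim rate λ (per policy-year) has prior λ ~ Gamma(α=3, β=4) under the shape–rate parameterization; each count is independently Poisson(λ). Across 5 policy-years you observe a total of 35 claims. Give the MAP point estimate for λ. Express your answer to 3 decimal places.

λ̂_MAP = 4.111

Σxᵢ = 35, n = 5.
Posterior ∝ λ^2e^(−4λ) · λ^35e^(−5λ) = λ^37e^(−9λ), i.e. Gamma(shape=38, rate=9).
The mode of a Gamma(a, b) with a ≥ 1 (shape–rate) is (a−1)/b = 37/9 ≈ 4.111.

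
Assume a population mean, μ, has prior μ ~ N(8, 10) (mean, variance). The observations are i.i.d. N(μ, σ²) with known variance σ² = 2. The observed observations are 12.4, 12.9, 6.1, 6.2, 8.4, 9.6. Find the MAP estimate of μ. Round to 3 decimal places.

μ̂_MAP = 9.226

n = 6; x̄ = (12.4 + 12.9 + 6.1 + 6.2 + 8.4 + 9.6)/6 = 55.6/6 = 139/15 ≈ 9.2667.
For a Normal prior and Normal likelihood with known variance, the posterior is Normal; its mode equals its mean, the precision-weighted average.
Prior precision 1/σ₀² = 1/10 = 0.1; data precision n/σ² = 6/2 = 3.
μ̂ = (0.1·8 + 3·(139/15)) / (0.1 + 3) = 28.6/3.1 = 286/31 ≈ 9.226.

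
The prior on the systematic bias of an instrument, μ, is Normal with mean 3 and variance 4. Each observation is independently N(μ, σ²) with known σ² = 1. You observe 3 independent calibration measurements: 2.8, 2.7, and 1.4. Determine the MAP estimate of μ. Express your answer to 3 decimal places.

μ̂_MAP = 2.354

n = 3; x̄ = (2.8 + 2.7 + 1.4)/3 = 6.9/3 = 2.3.
For a Normal prior and Normal likelihood with known variance, the posterior is Normal; its mode equals its mean, the precision-weighted average.
Prior precision 1/σ₀² = 1/4 = 0.25; data precision n/σ² = 3/1 = 3.
μ̂ = (0.25·3 + 3·2.3) / (0.25 + 3) = 7.65/3.25 = 153/65 ≈ 2.354.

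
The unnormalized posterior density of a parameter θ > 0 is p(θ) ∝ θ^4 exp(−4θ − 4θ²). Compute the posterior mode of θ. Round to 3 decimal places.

ℓ'(θ) = 4/θ − 4 − 8θ. Setting this to zero and multiplying by θ: 8θ² + 4θ − 4 = 0.
θ = (−4 + √(4² + 4·8·4)) / (2·8) = (−4 + √144) / 16 = (−4 + 12)/16 = 1/2.
ℓ''(θ) = −4/θ² − 8 < 0, confirming a maximum.

θ̂_MAP = 0.500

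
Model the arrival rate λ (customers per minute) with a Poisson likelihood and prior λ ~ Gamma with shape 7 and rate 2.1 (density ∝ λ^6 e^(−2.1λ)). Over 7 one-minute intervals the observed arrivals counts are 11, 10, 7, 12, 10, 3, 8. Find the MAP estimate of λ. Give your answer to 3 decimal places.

Σxᵢ = 11+10+7+12+10+3+8 = 61, with n = 7.
Posterior ∝ λ^6e^(−2.1λ) · λ^61e^(−7λ) = λ^67e^(−9.1λ), i.e. Gamma(shape=68, rate=9.1).
The mode of a Gamma(a, b) with a ≥ 1 (shape–rate) is (a−1)/b = 67/9.1 ≈ 7.363.

λ̂_MAP = 7.363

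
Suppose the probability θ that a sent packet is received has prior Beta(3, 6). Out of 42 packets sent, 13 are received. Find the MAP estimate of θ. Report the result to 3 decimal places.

θ̂_MAP = 0.306

Prior: Beta(3, 6).
Data: 13 successes in 42 trials. The binomial likelihood contributes θ^13(1−θ)^29, so the posterior is Beta(3+13, 6+29) = Beta(16, 35).
For Beta(a, b) with a, b > 1 the mode is (a−1)/(a+b−2) = 15/49 ≈ 0.306.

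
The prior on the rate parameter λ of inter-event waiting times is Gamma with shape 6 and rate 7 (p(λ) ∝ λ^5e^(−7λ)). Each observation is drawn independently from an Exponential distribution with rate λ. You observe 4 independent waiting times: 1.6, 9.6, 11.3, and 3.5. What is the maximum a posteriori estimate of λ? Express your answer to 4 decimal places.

The Exponential(rate=λ) likelihood is ∝ λ^n e^(−λΣtᵢ). Here n = 4 and Σtᵢ = 1.6 + 9.6 + 11.3 + 3.5 = 26.
Posterior ∝ λ^5e^(−7λ) · λ^4e^(−26λ) = λ^9e^(−33λ), i.e. Gamma(10, 33).
Mode = (a−1)/b = 9/33 ≈ 0.2727.

λ̂_MAP = 0.2727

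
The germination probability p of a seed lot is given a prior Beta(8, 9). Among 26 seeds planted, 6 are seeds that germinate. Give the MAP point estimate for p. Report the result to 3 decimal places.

Prior: Beta(8, 9).
Data: 6 successes in 26 trials. The binomial likelihood contributes p^6(1−p)^20, so the posterior is Beta(8+6, 9+20) = Beta(14, 29).
For Beta(a, b) with a, b > 1 the mode is (a−1)/(a+b−2) = 13/41 ≈ 0.317.

p̂_MAP = 0.317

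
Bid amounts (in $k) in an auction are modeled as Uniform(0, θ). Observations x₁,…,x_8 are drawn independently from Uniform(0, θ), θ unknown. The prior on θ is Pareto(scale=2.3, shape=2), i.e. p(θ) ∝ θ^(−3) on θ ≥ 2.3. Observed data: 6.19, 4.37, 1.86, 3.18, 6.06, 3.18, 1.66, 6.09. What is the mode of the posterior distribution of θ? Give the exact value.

θ̂_MAP = 6.19

The Uniform(0, θ) likelihood is θ^(−n) for θ ≥ max(xᵢ), zero otherwise. Here max(xᵢ) = 6.19.
Posterior ∝ θ^(−3) · θ^(−8) = θ^(−11) on θ ≥ max(2.3, 6.19) = 6.19.
This density is strictly decreasing in θ, so the posterior mode lies at the lower boundary of the support.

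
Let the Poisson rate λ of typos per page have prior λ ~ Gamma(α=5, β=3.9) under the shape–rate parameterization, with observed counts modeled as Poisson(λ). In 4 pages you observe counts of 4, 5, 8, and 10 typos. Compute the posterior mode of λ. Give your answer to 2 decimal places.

Σxᵢ = 4+5+8+10 = 27, with n = 4.
Posterior ∝ λ^4e^(−3.9λ) · λ^27e^(−4λ) = λ^31e^(−7.9λ), i.e. Gamma(shape=32, rate=7.9).
The mode of a Gamma(a, b) with a ≥ 1 (shape–rate) is (a−1)/b = 31/7.9 ≈ 3.92.

λ̂_MAP = 3.92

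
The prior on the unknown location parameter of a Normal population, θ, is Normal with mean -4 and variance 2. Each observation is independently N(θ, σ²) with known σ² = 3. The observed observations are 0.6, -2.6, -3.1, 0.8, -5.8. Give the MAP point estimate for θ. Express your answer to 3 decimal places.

n = 5; x̄ = (0.6 + (-2.6) + (-3.1) + 0.8 + (-5.8))/5 = -10.1/5 = -2.02.
For a Normal prior and Normal likelihood with known variance, the posterior is Normal; its mode equals its mean, the precision-weighted average.
Prior precision 1/σ₀² = 1/2 = 0.5; data precision n/σ² = 5/3.
θ̂ = (0.5·(-4) + (5/3)·(-2.02)) / (0.5 + 5/3) = (-161/30)/(13/6) = -161/65 ≈ -2.477.

θ̂_MAP = -2.477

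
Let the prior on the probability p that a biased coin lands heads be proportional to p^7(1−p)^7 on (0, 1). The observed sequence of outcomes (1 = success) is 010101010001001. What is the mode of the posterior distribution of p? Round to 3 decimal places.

p̂_MAP = 0.448

The prior density ∝ p^7(1−p)^7 is the kernel of Beta(8, 8).
Data: 6 successes in 15 trials (from the sequence). The binomial likelihood contributes p^6(1−p)^9, so the posterior is Beta(8+6, 8+9) = Beta(14, 17).
For Beta(a, b) with a, b > 1 the mode is (a−1)/(a+b−2) = 13/29 ≈ 0.448.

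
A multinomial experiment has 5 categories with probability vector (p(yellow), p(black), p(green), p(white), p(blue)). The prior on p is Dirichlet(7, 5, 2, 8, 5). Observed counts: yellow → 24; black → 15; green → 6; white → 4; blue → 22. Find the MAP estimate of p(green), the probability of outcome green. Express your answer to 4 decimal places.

MAP estimate of p(green) = 0.0753

The posterior is Dirichlet(αᵢ + nᵢ) = Dirichlet(31, 20, 8, 12, 27).
For a Dirichlet(a₁,…,a_K) with all aᵢ > 1, the mode has j-th component (aⱼ − 1)/(Σaᵢ − K).
Here Σaᵢ = 98 and K = 5, so p(green) = (8 − 1)/(98 − 5) = 7/93 ≈ 0.0753.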